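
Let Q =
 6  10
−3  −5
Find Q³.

Q² = Q (a projection; rank 1, trace 1), so Q³ = Q.

[[6, 10], [−3, −5]]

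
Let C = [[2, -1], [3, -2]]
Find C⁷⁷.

[[2, -1], [3, -2]]

C² = I (check: tr C = 0 and det C = -1), so C⁷⁷ = C since 77 is odd.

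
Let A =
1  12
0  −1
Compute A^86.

[[1, 0], [0, 1]]

A² = I (check: tr A = 0 and det A = −1), so A^86 = I since 86 is even.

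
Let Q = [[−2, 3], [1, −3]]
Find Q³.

[[−29, 66], [22, −51]]

Q² = [[7, −15], [−5, 12]]
Q³ = [[−29, 66], [22, −51]]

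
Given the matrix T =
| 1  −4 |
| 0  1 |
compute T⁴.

[[1, −16], [0, 1]]

T² = [[1, −8], [0, 1]]
T³ = [[1, −12], [0, 1]]
T⁴ = [[1, −16], [0, 1]]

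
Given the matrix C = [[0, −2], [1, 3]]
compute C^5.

tr C = 3 and det C = 2, so the characteristic polynomial is λ² − (3)λ + (2) with roots 2 and 1.
Eigenvectors give P = [[−1, −2], [1, 1]] with P⁻¹ = [[1, 2], [−1, −1]], and C = P·diag(2, 1)·P⁻¹.
Then C^5 = P·diag(32, 1)·P⁻¹ = [[−32, −2], [32, 1]] · [[1, 2], [−1, −1]] = [[−30, −62], [31, 63]].

[[−30, −62], [31, 63]]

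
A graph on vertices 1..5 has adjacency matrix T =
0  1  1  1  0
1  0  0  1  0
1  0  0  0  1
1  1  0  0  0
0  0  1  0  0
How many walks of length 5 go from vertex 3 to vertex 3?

The number of length-5 walks from vertex 3 to vertex 3 is entry (3,3) of T^5, where T is the adjacency matrix.
T^2 = [[3, 1, 0, 1, 1], [1, 2, 1, 1, 0], [0, 1, 2, 1, 0], [1, 1, 1, 2, 0], [1, 0, 0, 0, 1]]
T^3 = [[2, 4, 4, 4, 0], [4, 2, 1, 3, 1], [4, 1, 0, 1, 2], [4, 3, 1, 2, 1], [0, 1, 2, 1, 0]]
T^4 = [[12, 6, 2, 6, 4], [6, 7, 5, 6, 1], [2, 5, 6, 5, 0], [6, 6, 5, 7, 1], [4, 1, 0, 1, 2]]
T^5 = [[14, 18, 16, 18, 2], [18, 12, 7, 13, 5], [16, 7, 2, 7, 6], [18, 13, 7, 12, 5], [2, 5, 6, 5, 0]]

2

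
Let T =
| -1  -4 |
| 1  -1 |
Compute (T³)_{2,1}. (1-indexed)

T² = [[-3, 8], [-2, -3]]
T³ = [[11, 4], [-1, 11]]

-1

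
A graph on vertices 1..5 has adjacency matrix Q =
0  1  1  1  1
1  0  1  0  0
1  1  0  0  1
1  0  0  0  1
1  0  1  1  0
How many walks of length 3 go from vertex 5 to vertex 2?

The number of length-3 walks from vertex 5 to vertex 2 is entry (5,2) of Q³, where Q is the adjacency matrix.
Q² = [[4, 1, 2, 1, 2], [1, 2, 1, 1, 2], [2, 1, 3, 2, 1], [1, 1, 2, 2, 1], [2, 2, 1, 1, 3]]
Q³ = [[6, 6, 7, 6, 7], [6, 2, 5, 3, 3], [7, 5, 4, 3, 7], [6, 3, 3, 2, 5], [7, 3, 7, 5, 4]]

3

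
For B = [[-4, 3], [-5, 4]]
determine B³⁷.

[[-4, 3], [-5, 4]]

B² = I (check: tr B = 0 and det B = -1), so B³⁷ = B since 37 is odd.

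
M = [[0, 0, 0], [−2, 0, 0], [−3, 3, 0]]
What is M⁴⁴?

[[0, 0, 0], [0, 0, 0], [0, 0, 0]]

M is strictly triangular, hence nilpotent: M³ = 0, so M⁴⁴ = 0.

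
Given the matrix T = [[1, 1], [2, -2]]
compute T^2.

[[3, -1], [-2, 6]]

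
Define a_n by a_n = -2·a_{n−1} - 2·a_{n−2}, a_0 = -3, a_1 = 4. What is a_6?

8

With companion matrix B = [[-2, -2], [1, 0]], [a_n, a_{n−1}]ᵀ = B·[a_{n−1}, a_{n−2}]ᵀ, so [a_6, a_5]ᵀ = B^5·[a_1, a_0]ᵀ.
B^5 = [[8, 8], [-4, 0]], giving [a_6, a_5]ᵀ = [[8], [-16]].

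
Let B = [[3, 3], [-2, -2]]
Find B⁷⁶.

[[3, 3], [-2, -2]]

B² = B (a projection; rank 1, trace 1), so B⁷⁶ = B.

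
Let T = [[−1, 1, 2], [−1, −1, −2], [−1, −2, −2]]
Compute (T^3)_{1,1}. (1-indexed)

16

T^2 = [[−2, −6, −8], [4, 4, 4], [5, 5, 6]]
T^3 = [[16, 20, 24], [−12, −8, −8], [−16, −12, −12]]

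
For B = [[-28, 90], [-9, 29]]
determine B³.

tr B = 1 and det B = -2, so the characteristic polynomial is λ² − (1)λ + (-2) with roots 2 and -1.
Eigenvectors give P = [[-3, 10], [-1, 3]] with P⁻¹ = [[3, -10], [1, -3]], and B = P·diag(2, -1)·P⁻¹.
Then B³ = P·diag(8, -1)·P⁻¹ = [[-24, -10], [-8, -3]] · [[3, -10], [1, -3]] = [[-82, 270], [-27, 89]].

[[-82, 270], [-27, 89]]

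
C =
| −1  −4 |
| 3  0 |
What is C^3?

C^2 = [[−11, 4], [−3, −12]]
C^3 = [[23, 44], [−33, 12]]

[[23, 44], [−33, 12]]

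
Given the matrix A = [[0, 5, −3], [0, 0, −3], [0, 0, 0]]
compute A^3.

[[0, 0, 0], [0, 0, 0], [0, 0, 0]]

A is strictly triangular, hence nilpotent: A^3 = 0, so A^3 = 0.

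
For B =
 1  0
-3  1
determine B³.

B = I + N where N = [[0, 0], [-3, 0]] is strictly lower-triangular, so N² = 0.
(I + N)³ = I + 3·N = [[1, 0], [-9, 1]].

[[1, 0], [-9, 1]]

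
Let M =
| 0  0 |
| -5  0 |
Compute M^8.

[[0, 0], [0, 0]]

M is strictly triangular, hence nilpotent: M^2 = 0, so M^8 = 0.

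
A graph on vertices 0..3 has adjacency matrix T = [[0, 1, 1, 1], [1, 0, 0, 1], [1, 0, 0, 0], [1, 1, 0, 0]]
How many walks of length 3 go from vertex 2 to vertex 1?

The number of length-3 walks from vertex 2 to vertex 1 is entry (2,1) of T³, where T is the adjacency matrix.
T² = [[3, 1, 0, 1], [1, 2, 1, 1], [0, 1, 1, 1], [1, 1, 1, 2]]
T³ = [[2, 4, 3, 4], [4, 2, 1, 3], [3, 1, 0, 1], [4, 3, 1, 2]]

1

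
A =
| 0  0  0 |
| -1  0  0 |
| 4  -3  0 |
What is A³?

A is strictly triangular, hence nilpotent: A³ = 0, so A³ = 0.

[[0, 0, 0], [0, 0, 0], [0, 0, 0]]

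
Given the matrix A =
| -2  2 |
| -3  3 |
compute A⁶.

[[-2, 2], [-3, 3]]

A² = A (a projection; rank 1, trace 1), so A⁶ = A.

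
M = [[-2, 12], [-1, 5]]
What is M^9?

tr M = 3 and det M = 2, so the characteristic polynomial is λ² − (3)λ + (2) with roots 2 and 1.
Eigenvectors give P = [[3, 4], [1, 1]] with P⁻¹ = [[-1, 4], [1, -3]], and M = P·diag(2, 1)·P⁻¹.
Then M^9 = P·diag(512, 1)·P⁻¹ = [[1536, 4], [512, 1]] · [[-1, 4], [1, -3]] = [[-1532, 6132], [-511, 2045]].

[[-1532, 6132], [-511, 2045]]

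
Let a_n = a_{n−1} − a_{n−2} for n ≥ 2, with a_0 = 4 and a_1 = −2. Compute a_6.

4

With companion matrix C = [[1, −1], [1, 0]], [a_n, a_{n−1}]ᵀ = C·[a_{n−1}, a_{n−2}]ᵀ, so [a_6, a_5]ᵀ = C⁵·[a_1, a_0]ᵀ.
C⁵ = [[0, 1], [−1, 1]], giving [a_6, a_5]ᵀ = [[4], [6]].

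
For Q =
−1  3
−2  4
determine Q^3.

[[−13, 21], [−14, 22]]

tr Q = 3 and det Q = 2, so the characteristic polynomial is λ² − (3)λ + (2) with roots 1 and 2.
Eigenvectors give P = [[3, 1], [2, 1]] with P⁻¹ = [[1, −1], [−2, 3]], and Q = P·diag(1, 2)·P⁻¹.
Then Q^3 = P·diag(1, 8)·P⁻¹ = [[3, 8], [2, 8]] · [[1, −1], [−2, 3]] = [[−13, 21], [−14, 22]].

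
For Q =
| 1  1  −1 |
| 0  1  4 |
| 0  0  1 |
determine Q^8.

[[1, 8, 104], [0, 1, 32], [0, 0, 1]]

Q = I + N where N = [[0, 1, −1], [0, 0, 4], [0, 0, 0]] is strictly upper-triangular, so N^3 = 0.
(I + N)^8 = I + 8·N + 28·N^2 = [[1, 8, 104], [0, 1, 32], [0, 0, 1]].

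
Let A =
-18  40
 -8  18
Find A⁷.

tr A = 0 and det A = -4, so the characteristic polynomial is λ² − (0)λ + (-4) with roots -2 and 2.
Eigenvectors give P = [[5, 2], [2, 1]] with P⁻¹ = [[1, -2], [-2, 5]], and A = P·diag(-2, 2)·P⁻¹.
Then A⁷ = P·diag(-128, 128)·P⁻¹ = [[-640, 256], [-256, 128]] · [[1, -2], [-2, 5]] = [[-1152, 2560], [-512, 1152]].

[[-1152, 2560], [-512, 1152]]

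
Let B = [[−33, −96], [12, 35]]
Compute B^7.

tr B = 2 and det B = −3, so the characteristic polynomial is λ² − (2)λ + (−3) with roots 3 and −1.
Eigenvectors give P = [[−8, −3], [3, 1]] with P⁻¹ = [[1, 3], [−3, −8]], and B = P·diag(3, −1)·P⁻¹.
Then B^7 = P·diag(2187, −1)·P⁻¹ = [[−17496, 3], [6561, −1]] · [[1, 3], [−3, −8]] = [[−17505, −52512], [6564, 19691]].

[[−17505, −52512], [6564, 19691]]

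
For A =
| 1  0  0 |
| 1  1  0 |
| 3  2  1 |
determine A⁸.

[[1, 0, 0], [8, 1, 0], [80, 16, 1]]

A = I + N where N = [[0, 0, 0], [1, 0, 0], [3, 2, 0]] is strictly lower-triangular, so N³ = 0.
(I + N)⁸ = I + 8·N + 28·N² = [[1, 0, 0], [8, 1, 0], [80, 16, 1]].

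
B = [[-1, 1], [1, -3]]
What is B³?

[[-6, 14], [14, -34]]

B² = [[2, -4], [-4, 10]]
B³ = [[-6, 14], [14, -34]]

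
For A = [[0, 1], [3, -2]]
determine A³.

[[-6, 7], [21, -20]]

A² = [[3, -2], [-6, 7]]
A³ = [[-6, 7], [21, -20]]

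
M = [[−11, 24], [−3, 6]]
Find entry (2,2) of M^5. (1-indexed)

1656

tr M = −5 and det M = 6, so the characteristic polynomial is λ² − (−5)λ + (6) with roots −2 and −3.
Eigenvectors give P = [[−8, 3], [−3, 1]] with P⁻¹ = [[1, −3], [3, −8]], and M = P·diag(−2, −3)·P⁻¹.
Then M^5 = P·diag(−32, −243)·P⁻¹ = [[256, −729], [96, −243]] · [[1, −3], [3, −8]] = [[−1931, 5064], [−633, 1656]].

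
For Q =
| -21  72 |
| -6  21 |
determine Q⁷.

tr Q = 0 and det Q = -9, so the characteristic polynomial is λ² − (0)λ + (-9) with roots 3 and -3.
Eigenvectors give P = [[3, 4], [1, 1]] with P⁻¹ = [[-1, 4], [1, -3]], and Q = P·diag(3, -3)·P⁻¹.
Then Q⁷ = P·diag(2187, -2187)·P⁻¹ = [[6561, -8748], [2187, -2187]] · [[-1, 4], [1, -3]] = [[-15309, 52488], [-4374, 15309]].

[[-15309, 52488], [-4374, 15309]]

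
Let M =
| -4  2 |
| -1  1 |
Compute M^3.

M^2 = [[14, -6], [3, -1]]
M^3 = [[-50, 22], [-11, 5]]

[[-50, 22], [-11, 5]]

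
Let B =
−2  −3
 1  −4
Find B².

[[1, 18], [−6, 13]]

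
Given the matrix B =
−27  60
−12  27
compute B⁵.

tr B = 0 and det B = −9, so the characteristic polynomial is λ² − (0)λ + (−9) with roots −3 and 3.
Eigenvectors give P = [[5, 2], [2, 1]] with P⁻¹ = [[1, −2], [−2, 5]], and B = P·diag(−3, 3)·P⁻¹.
Then B⁵ = P·diag(−243, 243)·P⁻¹ = [[−1215, 486], [−486, 243]] · [[1, −2], [−2, 5]] = [[−2187, 4860], [−972, 2187]].

[[−2187, 4860], [−972, 2187]]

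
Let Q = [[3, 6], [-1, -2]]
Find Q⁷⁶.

Q² = Q (a projection; rank 1, trace 1), so Q⁷⁶ = Q.

[[3, 6], [-1, -2]]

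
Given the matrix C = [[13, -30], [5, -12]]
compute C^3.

tr C = 1 and det C = -6, so the characteristic polynomial is λ² − (1)λ + (-6) with roots -2 and 3.
Eigenvectors give P = [[2, 3], [1, 1]] with P⁻¹ = [[-1, 3], [1, -2]], and C = P·diag(-2, 3)·P⁻¹.
Then C^3 = P·diag(-8, 27)·P⁻¹ = [[-16, 81], [-8, 27]] · [[-1, 3], [1, -2]] = [[97, -210], [35, -78]].

[[97, -210], [35, -78]]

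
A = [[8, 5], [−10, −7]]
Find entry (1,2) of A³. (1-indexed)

tr A = 1 and det A = −6, so the characteristic polynomial is λ² − (1)λ + (−6) with roots −2 and 3.
Eigenvectors give P = [[−1, −1], [2, 1]] with P⁻¹ = [[1, 1], [−2, −1]], and A = P·diag(−2, 3)·P⁻¹.
Then A³ = P·diag(−8, 27)·P⁻¹ = [[8, −27], [−16, 27]] · [[1, 1], [−2, −1]] = [[62, 35], [−70, −43]].

35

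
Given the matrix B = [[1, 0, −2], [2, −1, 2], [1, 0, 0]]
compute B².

[[−1, 0, −2], [2, 1, −6], [1, 0, −2]]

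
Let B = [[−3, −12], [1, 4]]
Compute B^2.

[[−3, −12], [1, 4]]

B² = B (a projection; rank 1, trace 1), so B^2 = B.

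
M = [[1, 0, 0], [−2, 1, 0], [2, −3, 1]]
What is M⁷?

[[1, 0, 0], [−14, 1, 0], [140, −21, 1]]

M = I + N where N = [[0, 0, 0], [−2, 0, 0], [2, −3, 0]] is strictly lower-triangular, so N³ = 0.
(I + N)⁷ = I + 7·N + 21·N² = [[1, 0, 0], [−14, 1, 0], [140, −21, 1]].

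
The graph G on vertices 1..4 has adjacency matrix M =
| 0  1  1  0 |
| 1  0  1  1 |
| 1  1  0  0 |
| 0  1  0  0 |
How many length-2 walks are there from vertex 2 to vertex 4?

The number of length-2 walks from vertex 2 to vertex 4 is entry (2,4) of M², where M is the adjacency matrix.
M² = [[2, 1, 1, 1], [1, 3, 1, 0], [1, 1, 2, 1], [1, 0, 1, 1]]

0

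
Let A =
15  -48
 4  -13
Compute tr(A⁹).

tr A = 2 and det A = -3, so the characteristic polynomial is λ² − (2)λ + (-3) with roots 3 and -1.
Eigenvectors give P = [[4, 3], [1, 1]] with P⁻¹ = [[1, -3], [-1, 4]], and A = P·diag(3, -1)·P⁻¹.
Then A⁹ = P·diag(19683, -1)·P⁻¹ = [[78732, -3], [19683, -1]] · [[1, -3], [-1, 4]] = [[78735, -236208], [19684, -59053]].

19682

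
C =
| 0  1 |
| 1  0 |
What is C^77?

C² = I (check: tr C = 0 and det C = -1), so C^77 = C since 77 is odd.

[[0, 1], [1, 0]]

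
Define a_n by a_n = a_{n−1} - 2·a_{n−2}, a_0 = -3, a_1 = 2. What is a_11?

-20

With companion matrix B = [[1, -2], [1, 0]], [a_n, a_{n−1}]ᵀ = B·[a_{n−1}, a_{n−2}]ᵀ, so [a_11, a_10]ᵀ = B¹⁰·[a_1, a_0]ᵀ.
B¹⁰ = [[23, 22], [-11, 34]], giving [a_11, a_10]ᵀ = [[-20], [-124]].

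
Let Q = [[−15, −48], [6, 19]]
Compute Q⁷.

tr Q = 4 and det Q = 3, so the characteristic polynomial is λ² − (4)λ + (3) with roots 3 and 1.
Eigenvectors give P = [[−8, 3], [3, −1]] with P⁻¹ = [[1, 3], [3, 8]], and Q = P·diag(3, 1)·P⁻¹.
Then Q⁷ = P·diag(2187, 1)·P⁻¹ = [[−17496, 3], [6561, −1]] · [[1, 3], [3, 8]] = [[−17487, −52464], [6558, 19675]].

[[−17487, −52464], [6558, 19675]]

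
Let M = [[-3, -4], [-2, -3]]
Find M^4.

M^2 = [[17, 24], [12, 17]]
M^3 = [[-99, -140], [-70, -99]]
M^4 = [[577, 816], [408, 577]]

[[577, 816], [408, 577]]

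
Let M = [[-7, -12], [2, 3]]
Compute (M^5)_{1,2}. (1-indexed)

tr M = -4 and det M = 3, so the characteristic polynomial is λ² − (-4)λ + (3) with roots -1 and -3.
Eigenvectors give P = [[2, -3], [-1, 1]] with P⁻¹ = [[-1, -3], [-1, -2]], and M = P·diag(-1, -3)·P⁻¹.
Then M^5 = P·diag(-1, -243)·P⁻¹ = [[-2, 729], [1, -243]] · [[-1, -3], [-1, -2]] = [[-727, -1452], [242, 483]].

-1452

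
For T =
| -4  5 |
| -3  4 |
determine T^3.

[[-4, 5], [-3, 4]]

T² = I (check: tr T = 0 and det T = -1), so T^3 = T since 3 is odd.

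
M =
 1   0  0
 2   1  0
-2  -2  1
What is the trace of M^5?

M = I + N where N = [[0, 0, 0], [2, 0, 0], [-2, -2, 0]] is strictly lower-triangular, so N^3 = 0.
(I + N)^5 = I + 5·N + 10·N^2 = [[1, 0, 0], [10, 1, 0], [-50, -10, 1]].

3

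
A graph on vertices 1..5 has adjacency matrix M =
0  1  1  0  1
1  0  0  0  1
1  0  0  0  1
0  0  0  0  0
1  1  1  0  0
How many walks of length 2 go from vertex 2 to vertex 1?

The number of length-2 walks from vertex 2 to vertex 1 is entry (2,1) of M², where M is the adjacency matrix.
M² = [[3, 1, 1, 0, 2], [1, 2, 2, 0, 1], [1, 2, 2, 0, 1], [0, 0, 0, 0, 0], [2, 1, 1, 0, 3]]

1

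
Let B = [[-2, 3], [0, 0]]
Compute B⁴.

B² = [[4, -6], [0, 0]]
B³ = [[-8, 12], [0, 0]]
B⁴ = [[16, -24], [0, 0]]

[[16, -24], [0, 0]]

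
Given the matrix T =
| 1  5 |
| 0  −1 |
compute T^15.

[[1, 5], [0, −1]]

T² = I (check: tr T = 0 and det T = −1), so T^15 = T since 15 is odd.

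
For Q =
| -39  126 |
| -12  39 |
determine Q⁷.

[[-28431, 91854], [-8748, 28431]]

tr Q = 0 and det Q = -9, so the characteristic polynomial is λ² − (0)λ + (-9) with roots 3 and -3.
Eigenvectors give P = [[-3, -7], [-1, -2]] with P⁻¹ = [[2, -7], [-1, 3]], and Q = P·diag(3, -3)·P⁻¹.
Then Q⁷ = P·diag(2187, -2187)·P⁻¹ = [[-6561, 15309], [-2187, 4374]] · [[2, -7], [-1, 3]] = [[-28431, 91854], [-8748, 28431]].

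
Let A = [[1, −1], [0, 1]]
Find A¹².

A = I + N where N = [[0, −1], [0, 0]] is strictly upper-triangular, so N² = 0.
(I + N)¹² = I + 12·N = [[1, −12], [0, 1]].

[[1, −12], [0, 1]]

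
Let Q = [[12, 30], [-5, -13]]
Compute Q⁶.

[[-1266, -3990], [665, 2059]]

tr Q = -1 and det Q = -6, so the characteristic polynomial is λ² − (-1)λ + (-6) with roots -3 and 2.
Eigenvectors give P = [[-2, -3], [1, 1]] with P⁻¹ = [[1, 3], [-1, -2]], and Q = P·diag(-3, 2)·P⁻¹.
Then Q⁶ = P·diag(729, 64)·P⁻¹ = [[-1458, -192], [729, 64]] · [[1, 3], [-1, -2]] = [[-1266, -3990], [665, 2059]].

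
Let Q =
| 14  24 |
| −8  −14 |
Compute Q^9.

tr Q = 0 and det Q = −4, so the characteristic polynomial is λ² − (0)λ + (−4) with roots −2 and 2.
Eigenvectors give P = [[−3, −2], [2, 1]] with P⁻¹ = [[1, 2], [−2, −3]], and Q = P·diag(−2, 2)·P⁻¹.
Then Q^9 = P·diag(−512, 512)·P⁻¹ = [[1536, −1024], [−1024, 512]] · [[1, 2], [−2, −3]] = [[3584, 6144], [−2048, −3584]].

[[3584, 6144], [−2048, −3584]]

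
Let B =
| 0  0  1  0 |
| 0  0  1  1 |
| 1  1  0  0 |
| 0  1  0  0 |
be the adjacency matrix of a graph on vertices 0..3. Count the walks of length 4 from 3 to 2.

3

The number of length-4 walks from vertex 3 to vertex 2 is entry (3,2) of B⁴, where B is the adjacency matrix.
B² = [[1, 1, 0, 0], [1, 2, 0, 0], [0, 0, 2, 1], [0, 0, 1, 1]]
B³ = [[0, 0, 2, 1], [0, 0, 3, 2], [2, 3, 0, 0], [1, 2, 0, 0]]
B⁴ = [[2, 3, 0, 0], [3, 5, 0, 0], [0, 0, 5, 3], [0, 0, 3, 2]]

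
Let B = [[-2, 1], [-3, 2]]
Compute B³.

B² = I (check: tr B = 0 and det B = -1), so B³ = B since 3 is odd.

[[-2, 1], [-3, 2]]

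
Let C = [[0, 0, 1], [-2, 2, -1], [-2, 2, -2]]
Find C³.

C² = [[-2, 2, -2], [-2, 2, -2], [0, 0, 0]]
C³ = [[0, 0, 0], [0, 0, 0], [0, 0, 0]]

[[0, 0, 0], [0, 0, 0], [0, 0, 0]]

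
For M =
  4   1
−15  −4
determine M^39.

[[4, 1], [−15, −4]]

M² = I (check: tr M = 0 and det M = −1), so M^39 = M since 39 is odd.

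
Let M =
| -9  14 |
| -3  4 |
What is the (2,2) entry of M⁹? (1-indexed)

114514

tr M = -5 and det M = 6, so the characteristic polynomial is λ² − (-5)λ + (6) with roots -3 and -2.
Eigenvectors give P = [[-7, 2], [-3, 1]] with P⁻¹ = [[-1, 2], [-3, 7]], and M = P·diag(-3, -2)·P⁻¹.
Then M⁹ = P·diag(-19683, -512)·P⁻¹ = [[137781, -1024], [59049, -512]] · [[-1, 2], [-3, 7]] = [[-134709, 268394], [-57513, 114514]].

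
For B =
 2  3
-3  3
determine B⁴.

[[-200, -75], [75, -225]]

B² = [[-5, 15], [-15, 0]]
B³ = [[-55, 30], [-30, -45]]
B⁴ = [[-200, -75], [75, -225]]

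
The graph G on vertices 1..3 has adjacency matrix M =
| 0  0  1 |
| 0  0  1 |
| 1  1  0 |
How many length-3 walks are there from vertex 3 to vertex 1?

The number of length-3 walks from vertex 3 to vertex 1 is entry (3,1) of M^3, where M is the adjacency matrix.
M^2 = [[1, 1, 0], [1, 1, 0], [0, 0, 2]]
M^3 = [[0, 0, 2], [0, 0, 2], [2, 2, 0]]

2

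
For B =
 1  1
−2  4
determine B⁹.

tr B = 5 and det B = 6, so the characteristic polynomial is λ² − (5)λ + (6) with roots 2 and 3.
Eigenvectors give P = [[−1, 1], [−1, 2]] with P⁻¹ = [[−2, 1], [−1, 1]], and B = P·diag(2, 3)·P⁻¹.
Then B⁹ = P·diag(512, 19683)·P⁻¹ = [[−512, 19683], [−512, 39366]] · [[−2, 1], [−1, 1]] = [[−18659, 19171], [−38342, 38854]].

[[−18659, 19171], [−38342, 38854]]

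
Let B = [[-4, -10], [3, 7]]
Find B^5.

[[-154, -310], [93, 187]]

tr B = 3 and det B = 2, so the characteristic polynomial is λ² − (3)λ + (2) with roots 2 and 1.
Eigenvectors give P = [[-5, -2], [3, 1]] with P⁻¹ = [[1, 2], [-3, -5]], and B = P·diag(2, 1)·P⁻¹.
Then B^5 = P·diag(32, 1)·P⁻¹ = [[-160, -2], [96, 1]] · [[1, 2], [-3, -5]] = [[-154, -310], [93, 187]].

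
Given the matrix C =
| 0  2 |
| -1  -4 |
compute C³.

C² = [[-2, -8], [4, 14]]
C³ = [[8, 28], [-14, -48]]

[[8, 28], [-14, -48]]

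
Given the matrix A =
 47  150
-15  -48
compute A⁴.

[[-569, -1950], [195, 666]]

tr A = -1 and det A = -6, so the characteristic polynomial is λ² − (-1)λ + (-6) with roots -3 and 2.
Eigenvectors give P = [[-3, 10], [1, -3]] with P⁻¹ = [[3, 10], [1, 3]], and A = P·diag(-3, 2)·P⁻¹.
Then A⁴ = P·diag(81, 16)·P⁻¹ = [[-243, 160], [81, -48]] · [[3, 10], [1, 3]] = [[-569, -1950], [195, 666]].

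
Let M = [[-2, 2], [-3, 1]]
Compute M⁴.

M² = [[-2, -2], [3, -5]]
M³ = [[10, -6], [9, 1]]
M⁴ = [[-2, 14], [-21, 19]]

[[-2, 14], [-21, 19]]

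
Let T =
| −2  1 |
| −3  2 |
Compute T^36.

T² = I (check: tr T = 0 and det T = −1), so T^36 = I since 36 is even.

[[1, 0], [0, 1]]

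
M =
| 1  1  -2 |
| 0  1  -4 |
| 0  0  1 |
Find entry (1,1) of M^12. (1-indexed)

M = I + N where N = [[0, 1, -2], [0, 0, -4], [0, 0, 0]] is strictly upper-triangular, so N^3 = 0.
(I + N)^12 = I + 12·N + 66·N^2 = [[1, 12, -288], [0, 1, -48], [0, 0, 1]].

1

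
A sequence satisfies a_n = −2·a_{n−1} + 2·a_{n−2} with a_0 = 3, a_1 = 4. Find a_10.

−12064

With companion matrix Q = [[−2, 2], [1, 0]], [a_n, a_{n−1}]ᵀ = Q·[a_{n−1}, a_{n−2}]ᵀ, so [a_10, a_9]ᵀ = Q⁹·[a_1, a_0]ᵀ.
Q⁹ = [[−6688, 4896], [2448, −1792]], giving [a_10, a_9]ᵀ = [[−12064], [4416]].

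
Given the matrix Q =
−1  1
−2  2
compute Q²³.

[[−1, 1], [−2, 2]]

Q² = Q (a projection; rank 1, trace 1), so Q²³ = Q.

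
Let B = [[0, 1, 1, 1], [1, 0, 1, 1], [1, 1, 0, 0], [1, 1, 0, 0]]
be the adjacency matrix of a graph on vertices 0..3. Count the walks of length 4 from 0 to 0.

15

The number of length-4 walks from vertex 0 to vertex 0 is entry (0,0) of B⁴, where B is the adjacency matrix.
B² = [[3, 2, 1, 1], [2, 3, 1, 1], [1, 1, 2, 2], [1, 1, 2, 2]]
B³ = [[4, 5, 5, 5], [5, 4, 5, 5], [5, 5, 2, 2], [5, 5, 2, 2]]
B⁴ = [[15, 14, 9, 9], [14, 15, 9, 9], [9, 9, 10, 10], [9, 9, 10, 10]]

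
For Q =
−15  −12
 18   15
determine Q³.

tr Q = 0 and det Q = −9, so the characteristic polynomial is λ² − (0)λ + (−9) with roots 3 and −3.
Eigenvectors give P = [[2, −1], [−3, 1]] with P⁻¹ = [[−1, −1], [−3, −2]], and Q = P·diag(3, −3)·P⁻¹.
Then Q³ = P·diag(27, −27)·P⁻¹ = [[54, 27], [−81, −27]] · [[−1, −1], [−3, −2]] = [[−135, −108], [162, 135]].

[[−135, −108], [162, 135]]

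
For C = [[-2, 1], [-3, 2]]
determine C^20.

C² = I (check: tr C = 0 and det C = -1), so C^20 = I since 20 is even.

[[1, 0], [0, 1]]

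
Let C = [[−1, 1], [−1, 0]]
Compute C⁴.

C² = [[0, −1], [1, −1]]
C³ = [[1, 0], [0, 1]]
C⁴ = [[−1, 1], [−1, 0]]

[[−1, 1], [−1, 0]]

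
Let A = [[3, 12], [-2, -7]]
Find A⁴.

[[-159, -480], [80, 241]]

tr A = -4 and det A = 3, so the characteristic polynomial is λ² − (-4)λ + (3) with roots -3 and -1.
Eigenvectors give P = [[-2, -3], [1, 1]] with P⁻¹ = [[1, 3], [-1, -2]], and A = P·diag(-3, -1)·P⁻¹.
Then A⁴ = P·diag(81, 1)·P⁻¹ = [[-162, -3], [81, 1]] · [[1, 3], [-1, -2]] = [[-159, -480], [80, 241]].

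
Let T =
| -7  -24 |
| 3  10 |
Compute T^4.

tr T = 3 and det T = 2, so the characteristic polynomial is λ² − (3)λ + (2) with roots 2 and 1.
Eigenvectors give P = [[-8, -3], [3, 1]] with P⁻¹ = [[1, 3], [-3, -8]], and T = P·diag(2, 1)·P⁻¹.
Then T^4 = P·diag(16, 1)·P⁻¹ = [[-128, -3], [48, 1]] · [[1, 3], [-3, -8]] = [[-119, -360], [45, 136]].

[[-119, -360], [45, 136]]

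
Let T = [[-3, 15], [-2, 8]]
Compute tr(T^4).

tr T = 5 and det T = 6, so the characteristic polynomial is λ² − (5)λ + (6) with roots 3 and 2.
Eigenvectors give P = [[-5, 3], [-2, 1]] with P⁻¹ = [[1, -3], [2, -5]], and T = P·diag(3, 2)·P⁻¹.
Then T^4 = P·diag(81, 16)·P⁻¹ = [[-405, 48], [-162, 16]] · [[1, -3], [2, -5]] = [[-309, 975], [-130, 406]].

97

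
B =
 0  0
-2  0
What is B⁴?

B is strictly triangular, hence nilpotent: B² = 0, so B⁴ = 0.

[[0, 0], [0, 0]]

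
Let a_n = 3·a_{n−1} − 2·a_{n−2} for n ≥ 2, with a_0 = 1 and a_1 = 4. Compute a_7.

382

With companion matrix A = [[3, −2], [1, 0]], [a_n, a_{n−1}]ᵀ = A·[a_{n−1}, a_{n−2}]ᵀ, so [a_7, a_6]ᵀ = A^6·[a_1, a_0]ᵀ.
A^6 = [[127, −126], [63, −62]], giving [a_7, a_6]ᵀ = [[382], [190]].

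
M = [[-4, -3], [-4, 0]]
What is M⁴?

[[976, 480], [640, 336]]

M² = [[28, 12], [16, 12]]
M³ = [[-160, -84], [-112, -48]]
M⁴ = [[976, 480], [640, 336]]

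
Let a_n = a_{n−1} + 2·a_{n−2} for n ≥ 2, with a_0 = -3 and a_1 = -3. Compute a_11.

With companion matrix T = [[1, 2], [1, 0]], [a_n, a_{n−1}]ᵀ = T·[a_{n−1}, a_{n−2}]ᵀ, so [a_11, a_10]ᵀ = T^10·[a_1, a_0]ᵀ.
T^10 = [[683, 682], [341, 342]], giving [a_11, a_10]ᵀ = [[-4095], [-2049]].

-4095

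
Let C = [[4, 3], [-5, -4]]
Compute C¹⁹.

[[4, 3], [-5, -4]]

C² = I (check: tr C = 0 and det C = -1), so C¹⁹ = C since 19 is odd.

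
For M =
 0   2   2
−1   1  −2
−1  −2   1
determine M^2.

[[−4, −2, −2], [1, 3, −6], [1, −6, 3]]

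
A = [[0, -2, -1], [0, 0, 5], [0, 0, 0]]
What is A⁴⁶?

[[0, 0, 0], [0, 0, 0], [0, 0, 0]]

A is strictly triangular, hence nilpotent: A³ = 0, so A⁴⁶ = 0.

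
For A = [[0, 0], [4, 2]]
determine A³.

A² = [[0, 0], [8, 4]]
A³ = [[0, 0], [16, 8]]

[[0, 0], [16, 8]]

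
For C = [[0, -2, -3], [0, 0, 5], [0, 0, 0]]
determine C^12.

C is strictly triangular, hence nilpotent: C^3 = 0, so C^12 = 0.

[[0, 0, 0], [0, 0, 0], [0, 0, 0]]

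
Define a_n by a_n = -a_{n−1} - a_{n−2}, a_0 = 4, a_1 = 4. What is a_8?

-8

With companion matrix B = [[-1, -1], [1, 0]], [a_n, a_{n−1}]ᵀ = B·[a_{n−1}, a_{n−2}]ᵀ, so [a_8, a_7]ᵀ = B^7·[a_1, a_0]ᵀ.
B^7 = [[-1, -1], [1, 0]], giving [a_8, a_7]ᵀ = [[-8], [4]].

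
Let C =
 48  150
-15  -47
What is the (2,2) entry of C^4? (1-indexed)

tr C = 1 and det C = -6, so the characteristic polynomial is λ² − (1)λ + (-6) with roots -2 and 3.
Eigenvectors give P = [[-3, 10], [1, -3]] with P⁻¹ = [[3, 10], [1, 3]], and C = P·diag(-2, 3)·P⁻¹.
Then C^4 = P·diag(16, 81)·P⁻¹ = [[-48, 810], [16, -243]] · [[3, 10], [1, 3]] = [[666, 1950], [-195, -569]].

-569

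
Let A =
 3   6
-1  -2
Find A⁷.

A² = A (a projection; rank 1, trace 1), so A⁷ = A.

[[3, 6], [-1, -2]]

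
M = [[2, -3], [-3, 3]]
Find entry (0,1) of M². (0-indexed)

-15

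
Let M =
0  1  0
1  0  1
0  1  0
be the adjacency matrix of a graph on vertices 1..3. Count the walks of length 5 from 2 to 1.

The number of length-5 walks from vertex 2 to vertex 1 is entry (2,1) of M^5, where M is the adjacency matrix.
M^2 = [[1, 0, 1], [0, 2, 0], [1, 0, 1]]
M^3 = [[0, 2, 0], [2, 0, 2], [0, 2, 0]]
M^4 = [[2, 0, 2], [0, 4, 0], [2, 0, 2]]
M^5 = [[0, 4, 0], [4, 0, 4], [0, 4, 0]]

4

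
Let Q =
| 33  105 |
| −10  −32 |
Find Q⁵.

tr Q = 1 and det Q = −6, so the characteristic polynomial is λ² − (1)λ + (−6) with roots −2 and 3.
Eigenvectors give P = [[−3, 7], [1, −2]] with P⁻¹ = [[2, 7], [1, 3]], and Q = P·diag(−2, 3)·P⁻¹.
Then Q⁵ = P·diag(−32, 243)·P⁻¹ = [[96, 1701], [−32, −486]] · [[2, 7], [1, 3]] = [[1893, 5775], [−550, −1682]].

[[1893, 5775], [−550, −1682]]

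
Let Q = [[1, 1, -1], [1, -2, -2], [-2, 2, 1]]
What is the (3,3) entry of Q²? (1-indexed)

-1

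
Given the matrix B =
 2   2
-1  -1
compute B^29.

[[2, 2], [-1, -1]]

B² = B (a projection; rank 1, trace 1), so B^29 = B.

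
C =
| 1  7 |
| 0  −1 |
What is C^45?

[[1, 7], [0, −1]]

C² = I (check: tr C = 0 and det C = −1), so C^45 = C since 45 is odd.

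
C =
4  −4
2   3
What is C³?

C² = [[8, −28], [14, 1]]
C³ = [[−24, −116], [58, −53]]

[[−24, −116], [58, −53]]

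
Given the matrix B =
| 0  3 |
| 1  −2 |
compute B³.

[[−6, 21], [7, −20]]

B² = [[3, −6], [−2, 7]]
B³ = [[−6, 21], [7, −20]]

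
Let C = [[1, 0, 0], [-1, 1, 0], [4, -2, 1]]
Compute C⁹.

C = I + N where N = [[0, 0, 0], [-1, 0, 0], [4, -2, 0]] is strictly lower-triangular, so N³ = 0.
(I + N)⁹ = I + 9·N + 36·N² = [[1, 0, 0], [-9, 1, 0], [108, -18, 1]].

[[1, 0, 0], [-9, 1, 0], [108, -18, 1]]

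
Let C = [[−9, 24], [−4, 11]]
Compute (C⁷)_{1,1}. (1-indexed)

−4377

tr C = 2 and det C = −3, so the characteristic polynomial is λ² − (2)λ + (−3) with roots −1 and 3.
Eigenvectors give P = [[3, −2], [1, −1]] with P⁻¹ = [[1, −2], [1, −3]], and C = P·diag(−1, 3)·P⁻¹.
Then C⁷ = P·diag(−1, 2187)·P⁻¹ = [[−3, −4374], [−1, −2187]] · [[1, −2], [1, −3]] = [[−4377, 13128], [−2188, 6563]].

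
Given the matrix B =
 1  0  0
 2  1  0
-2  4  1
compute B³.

B = I + N where N = [[0, 0, 0], [2, 0, 0], [-2, 4, 0]] is strictly lower-triangular, so N³ = 0.
(I + N)³ = I + 3·N + 3·N² = [[1, 0, 0], [6, 1, 0], [18, 12, 1]].

[[1, 0, 0], [6, 1, 0], [18, 12, 1]]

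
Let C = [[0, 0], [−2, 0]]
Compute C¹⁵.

[[0, 0], [0, 0]]

C is strictly triangular, hence nilpotent: C² = 0, so C¹⁵ = 0.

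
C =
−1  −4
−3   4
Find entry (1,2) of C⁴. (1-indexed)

C² = [[13, −12], [−9, 28]]
C³ = [[23, −100], [−75, 148]]
C⁴ = [[277, −492], [−369, 892]]

−492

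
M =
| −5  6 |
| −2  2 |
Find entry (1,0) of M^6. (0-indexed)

tr M = −3 and det M = 2, so the characteristic polynomial is λ² − (−3)λ + (2) with roots −2 and −1.
Eigenvectors give P = [[2, −3], [1, −2]] with P⁻¹ = [[2, −3], [1, −2]], and M = P·diag(−2, −1)·P⁻¹.
Then M^6 = P·diag(64, 1)·P⁻¹ = [[128, −3], [64, −2]] · [[2, −3], [1, −2]] = [[253, −378], [126, −188]].

126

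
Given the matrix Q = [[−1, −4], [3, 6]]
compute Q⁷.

tr Q = 5 and det Q = 6, so the characteristic polynomial is λ² − (5)λ + (6) with roots 3 and 2.
Eigenvectors give P = [[−1, 4], [1, −3]] with P⁻¹ = [[3, 4], [1, 1]], and Q = P·diag(3, 2)·P⁻¹.
Then Q⁷ = P·diag(2187, 128)·P⁻¹ = [[−2187, 512], [2187, −384]] · [[3, 4], [1, 1]] = [[−6049, −8236], [6177, 8364]].

[[−6049, −8236], [6177, 8364]]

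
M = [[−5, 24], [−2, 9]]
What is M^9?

tr M = 4 and det M = 3, so the characteristic polynomial is λ² − (4)λ + (3) with roots 1 and 3.
Eigenvectors give P = [[4, −3], [1, −1]] with P⁻¹ = [[1, −3], [1, −4]], and M = P·diag(1, 3)·P⁻¹.
Then M^9 = P·diag(1, 19683)·P⁻¹ = [[4, −59049], [1, −19683]] · [[1, −3], [1, −4]] = [[−59045, 236184], [−19682, 78729]].

[[−59045, 236184], [−19682, 78729]]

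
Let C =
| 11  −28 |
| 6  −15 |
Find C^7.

tr C = −4 and det C = 3, so the characteristic polynomial is λ² − (−4)λ + (3) with roots −1 and −3.
Eigenvectors give P = [[7, −2], [3, −1]] with P⁻¹ = [[1, −2], [3, −7]], and C = P·diag(−1, −3)·P⁻¹.
Then C^7 = P·diag(−1, −2187)·P⁻¹ = [[−7, 4374], [−3, 2187]] · [[1, −2], [3, −7]] = [[13115, −30604], [6558, −15303]].

[[13115, −30604], [6558, −15303]]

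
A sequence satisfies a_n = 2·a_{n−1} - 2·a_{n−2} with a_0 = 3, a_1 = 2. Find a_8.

48

With companion matrix Q = [[2, -2], [1, 0]], [a_n, a_{n−1}]ᵀ = Q·[a_{n−1}, a_{n−2}]ᵀ, so [a_8, a_7]ᵀ = Q⁷·[a_1, a_0]ᵀ.
Q⁷ = [[0, 16], [-8, 16]], giving [a_8, a_7]ᵀ = [[48], [32]].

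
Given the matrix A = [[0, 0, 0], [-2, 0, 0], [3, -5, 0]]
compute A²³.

[[0, 0, 0], [0, 0, 0], [0, 0, 0]]

A is strictly triangular, hence nilpotent: A³ = 0, so A²³ = 0.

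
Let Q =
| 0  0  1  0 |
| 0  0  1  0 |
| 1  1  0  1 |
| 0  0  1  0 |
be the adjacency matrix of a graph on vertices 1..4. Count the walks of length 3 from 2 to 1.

0

The number of length-3 walks from vertex 2 to vertex 1 is entry (2,1) of Q³, where Q is the adjacency matrix.
Q² = [[1, 1, 0, 1], [1, 1, 0, 1], [0, 0, 3, 0], [1, 1, 0, 1]]
Q³ = [[0, 0, 3, 0], [0, 0, 3, 0], [3, 3, 0, 3], [0, 0, 3, 0]]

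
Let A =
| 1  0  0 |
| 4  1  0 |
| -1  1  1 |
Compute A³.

A = I + N where N = [[0, 0, 0], [4, 0, 0], [-1, 1, 0]] is strictly lower-triangular, so N³ = 0.
(I + N)³ = I + 3·N + 3·N² = [[1, 0, 0], [12, 1, 0], [9, 3, 1]].

[[1, 0, 0], [12, 1, 0], [9, 3, 1]]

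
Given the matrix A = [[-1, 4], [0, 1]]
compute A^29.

A² = I (check: tr A = 0 and det A = -1), so A^29 = A since 29 is odd.

[[-1, 4], [0, 1]]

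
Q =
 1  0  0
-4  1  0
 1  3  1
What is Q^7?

Q = I + N where N = [[0, 0, 0], [-4, 0, 0], [1, 3, 0]] is strictly lower-triangular, so N^3 = 0.
(I + N)^7 = I + 7·N + 21·N^2 = [[1, 0, 0], [-28, 1, 0], [-245, 21, 1]].

[[1, 0, 0], [-28, 1, 0], [-245, 21, 1]]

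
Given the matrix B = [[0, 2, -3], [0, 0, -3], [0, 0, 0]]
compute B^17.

B is strictly triangular, hence nilpotent: B^3 = 0, so B^17 = 0.

[[0, 0, 0], [0, 0, 0], [0, 0, 0]]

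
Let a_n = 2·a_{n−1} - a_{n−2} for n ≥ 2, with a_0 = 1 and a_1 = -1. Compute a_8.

-15

With companion matrix A = [[2, -1], [1, 0]], [a_n, a_{n−1}]ᵀ = A·[a_{n−1}, a_{n−2}]ᵀ, so [a_8, a_7]ᵀ = A⁷·[a_1, a_0]ᵀ.
A⁷ = [[8, -7], [7, -6]], giving [a_8, a_7]ᵀ = [[-15], [-13]].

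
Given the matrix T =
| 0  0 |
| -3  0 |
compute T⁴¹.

[[0, 0], [0, 0]]

T is strictly triangular, hence nilpotent: T² = 0, so T⁴¹ = 0.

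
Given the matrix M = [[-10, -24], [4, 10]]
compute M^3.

tr M = 0 and det M = -4, so the characteristic polynomial is λ² − (0)λ + (-4) with roots 2 and -2.
Eigenvectors give P = [[-2, -3], [1, 1]] with P⁻¹ = [[1, 3], [-1, -2]], and M = P·diag(2, -2)·P⁻¹.
Then M^3 = P·diag(8, -8)·P⁻¹ = [[-16, 24], [8, -8]] · [[1, 3], [-1, -2]] = [[-40, -96], [16, 40]].

[[-40, -96], [16, 40]]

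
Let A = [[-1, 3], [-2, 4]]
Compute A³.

tr A = 3 and det A = 2, so the characteristic polynomial is λ² − (3)λ + (2) with roots 1 and 2.
Eigenvectors give P = [[3, 1], [2, 1]] with P⁻¹ = [[1, -1], [-2, 3]], and A = P·diag(1, 2)·P⁻¹.
Then A³ = P·diag(1, 8)·P⁻¹ = [[3, 8], [2, 8]] · [[1, -1], [-2, 3]] = [[-13, 21], [-14, 22]].

[[-13, 21], [-14, 22]]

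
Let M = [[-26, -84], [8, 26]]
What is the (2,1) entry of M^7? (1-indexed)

512

tr M = 0 and det M = -4, so the characteristic polynomial is λ² − (0)λ + (-4) with roots 2 and -2.
Eigenvectors give P = [[3, -7], [-1, 2]] with P⁻¹ = [[-2, -7], [-1, -3]], and M = P·diag(2, -2)·P⁻¹.
Then M^7 = P·diag(128, -128)·P⁻¹ = [[384, 896], [-128, -256]] · [[-2, -7], [-1, -3]] = [[-1664, -5376], [512, 1664]].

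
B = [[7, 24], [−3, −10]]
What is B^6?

tr B = −3 and det B = 2, so the characteristic polynomial is λ² − (−3)λ + (2) with roots −1 and −2.
Eigenvectors give P = [[−3, 8], [1, −3]] with P⁻¹ = [[−3, −8], [−1, −3]], and B = P·diag(−1, −2)·P⁻¹.
Then B^6 = P·diag(1, 64)·P⁻¹ = [[−3, 512], [1, −192]] · [[−3, −8], [−1, −3]] = [[−503, −1512], [189, 568]].

[[−503, −1512], [189, 568]]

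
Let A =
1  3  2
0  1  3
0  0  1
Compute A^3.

[[1, 9, 33], [0, 1, 9], [0, 0, 1]]

A = I + N where N = [[0, 3, 2], [0, 0, 3], [0, 0, 0]] is strictly upper-triangular, so N^3 = 0.
(I + N)^3 = I + 3·N + 3·N^2 = [[1, 9, 33], [0, 1, 9], [0, 0, 1]].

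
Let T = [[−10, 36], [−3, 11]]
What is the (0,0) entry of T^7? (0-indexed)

tr T = 1 and det T = −2, so the characteristic polynomial is λ² − (1)λ + (−2) with roots −1 and 2.
Eigenvectors give P = [[4, −3], [1, −1]] with P⁻¹ = [[1, −3], [1, −4]], and T = P·diag(−1, 2)·P⁻¹.
Then T^7 = P·diag(−1, 128)·P⁻¹ = [[−4, −384], [−1, −128]] · [[1, −3], [1, −4]] = [[−388, 1548], [−129, 515]].

−388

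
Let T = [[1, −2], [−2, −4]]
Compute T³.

T² = [[5, 6], [6, 20]]
T³ = [[−7, −34], [−34, −92]]

[[−7, −34], [−34, −92]]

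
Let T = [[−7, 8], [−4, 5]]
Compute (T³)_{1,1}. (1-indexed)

−55

tr T = −2 and det T = −3, so the characteristic polynomial is λ² − (−2)λ + (−3) with roots −3 and 1.
Eigenvectors give P = [[2, 1], [1, 1]] with P⁻¹ = [[1, −1], [−1, 2]], and T = P·diag(−3, 1)·P⁻¹.
Then T³ = P·diag(−27, 1)·P⁻¹ = [[−54, 1], [−27, 1]] · [[1, −1], [−1, 2]] = [[−55, 56], [−28, 29]].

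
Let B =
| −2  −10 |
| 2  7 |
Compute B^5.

[[−812, −2110], [422, 1087]]

tr B = 5 and det B = 6, so the characteristic polynomial is λ² − (5)λ + (6) with roots 2 and 3.
Eigenvectors give P = [[5, −2], [−2, 1]] with P⁻¹ = [[1, 2], [2, 5]], and B = P·diag(2, 3)·P⁻¹.
Then B^5 = P·diag(32, 243)·P⁻¹ = [[160, −486], [−64, 243]] · [[1, 2], [2, 5]] = [[−812, −2110], [422, 1087]].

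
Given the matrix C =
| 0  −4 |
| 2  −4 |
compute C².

[[−8, 16], [−8, 8]]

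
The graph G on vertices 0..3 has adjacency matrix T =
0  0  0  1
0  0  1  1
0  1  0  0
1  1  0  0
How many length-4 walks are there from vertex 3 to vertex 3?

5

The number of length-4 walks from vertex 3 to vertex 3 is entry (3,3) of T^4, where T is the adjacency matrix.
T^2 = [[1, 1, 0, 0], [1, 2, 0, 0], [0, 0, 1, 1], [0, 0, 1, 2]]
T^3 = [[0, 0, 1, 2], [0, 0, 2, 3], [1, 2, 0, 0], [2, 3, 0, 0]]
T^4 = [[2, 3, 0, 0], [3, 5, 0, 0], [0, 0, 2, 3], [0, 0, 3, 5]]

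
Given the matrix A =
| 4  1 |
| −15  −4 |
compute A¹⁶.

[[1, 0], [0, 1]]

A² = I (check: tr A = 0 and det A = −1), so A¹⁶ = I since 16 is even.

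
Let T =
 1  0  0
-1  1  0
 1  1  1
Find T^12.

[[1, 0, 0], [-12, 1, 0], [-54, 12, 1]]

T = I + N where N = [[0, 0, 0], [-1, 0, 0], [1, 1, 0]] is strictly lower-triangular, so N^3 = 0.
(I + N)^12 = I + 12·N + 66·N^2 = [[1, 0, 0], [-12, 1, 0], [-54, 12, 1]].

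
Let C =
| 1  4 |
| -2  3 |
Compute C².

[[-7, 16], [-8, 1]]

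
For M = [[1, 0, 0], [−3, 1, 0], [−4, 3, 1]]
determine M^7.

[[1, 0, 0], [−21, 1, 0], [−217, 21, 1]]

M = I + N where N = [[0, 0, 0], [−3, 0, 0], [−4, 3, 0]] is strictly lower-triangular, so N^3 = 0.
(I + N)^7 = I + 7·N + 21·N^2 = [[1, 0, 0], [−21, 1, 0], [−217, 21, 1]].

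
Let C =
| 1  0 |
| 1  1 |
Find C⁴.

C = I + N where N = [[0, 0], [1, 0]] is strictly lower-triangular, so N² = 0.
(I + N)⁴ = I + 4·N = [[1, 0], [4, 1]].

[[1, 0], [4, 1]]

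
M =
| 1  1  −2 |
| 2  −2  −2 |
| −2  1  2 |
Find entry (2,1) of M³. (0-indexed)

M² = [[7, −3, −8], [2, 4, −4], [−4, −2, 6]]
M³ = [[17, 5, −24], [18, −10, −20], [−20, 6, 24]]

6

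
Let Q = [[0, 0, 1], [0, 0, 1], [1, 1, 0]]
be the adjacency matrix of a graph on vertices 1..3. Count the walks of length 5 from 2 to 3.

4

The number of length-5 walks from vertex 2 to vertex 3 is entry (2,3) of Q^5, where Q is the adjacency matrix.
Q^2 = [[1, 1, 0], [1, 1, 0], [0, 0, 2]]
Q^3 = [[0, 0, 2], [0, 0, 2], [2, 2, 0]]
Q^4 = [[2, 2, 0], [2, 2, 0], [0, 0, 4]]
Q^5 = [[0, 0, 4], [0, 0, 4], [4, 4, 0]]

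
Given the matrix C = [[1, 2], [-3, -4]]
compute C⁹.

tr C = -3 and det C = 2, so the characteristic polynomial is λ² − (-3)λ + (2) with roots -1 and -2.
Eigenvectors give P = [[-1, -2], [1, 3]] with P⁻¹ = [[-3, -2], [1, 1]], and C = P·diag(-1, -2)·P⁻¹.
Then C⁹ = P·diag(-1, -512)·P⁻¹ = [[1, 1024], [-1, -1536]] · [[-3, -2], [1, 1]] = [[1021, 1022], [-1533, -1534]].

[[1021, 1022], [-1533, -1534]]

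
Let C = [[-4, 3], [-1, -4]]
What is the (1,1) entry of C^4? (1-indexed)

C^2 = [[13, -24], [8, 13]]
C^3 = [[-28, 135], [-45, -28]]
C^4 = [[-23, -624], [208, -23]]

-23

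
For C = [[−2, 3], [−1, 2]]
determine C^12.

C² = I (check: tr C = 0 and det C = −1), so C^12 = I since 12 is even.

[[1, 0], [0, 1]]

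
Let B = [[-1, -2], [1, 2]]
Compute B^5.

B² = B (a projection; rank 1, trace 1), so B^5 = B.

[[-1, -2], [1, 2]]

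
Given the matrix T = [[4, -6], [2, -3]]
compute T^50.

T² = T (a projection; rank 1, trace 1), so T^50 = T.

[[4, -6], [2, -3]]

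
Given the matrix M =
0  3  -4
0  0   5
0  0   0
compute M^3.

M is strictly triangular, hence nilpotent: M^3 = 0, so M^3 = 0.

[[0, 0, 0], [0, 0, 0], [0, 0, 0]]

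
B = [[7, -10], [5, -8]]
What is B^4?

tr B = -1 and det B = -6, so the characteristic polynomial is λ² − (-1)λ + (-6) with roots -3 and 2.
Eigenvectors give P = [[-1, 2], [-1, 1]] with P⁻¹ = [[1, -2], [1, -1]], and B = P·diag(-3, 2)·P⁻¹.
Then B^4 = P·diag(81, 16)·P⁻¹ = [[-81, 32], [-81, 16]] · [[1, -2], [1, -1]] = [[-49, 130], [-65, 146]].

[[-49, 130], [-65, 146]]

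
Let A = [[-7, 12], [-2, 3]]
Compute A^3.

tr A = -4 and det A = 3, so the characteristic polynomial is λ² − (-4)λ + (3) with roots -1 and -3.
Eigenvectors give P = [[-2, 3], [-1, 1]] with P⁻¹ = [[1, -3], [1, -2]], and A = P·diag(-1, -3)·P⁻¹.
Then A^3 = P·diag(-1, -27)·P⁻¹ = [[2, -81], [1, -27]] · [[1, -3], [1, -2]] = [[-79, 156], [-26, 51]].

[[-79, 156], [-26, 51]]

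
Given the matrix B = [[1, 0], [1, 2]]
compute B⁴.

[[1, 0], [15, 16]]

B² = [[1, 0], [3, 4]]
B³ = [[1, 0], [7, 8]]
B⁴ = [[1, 0], [15, 16]]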